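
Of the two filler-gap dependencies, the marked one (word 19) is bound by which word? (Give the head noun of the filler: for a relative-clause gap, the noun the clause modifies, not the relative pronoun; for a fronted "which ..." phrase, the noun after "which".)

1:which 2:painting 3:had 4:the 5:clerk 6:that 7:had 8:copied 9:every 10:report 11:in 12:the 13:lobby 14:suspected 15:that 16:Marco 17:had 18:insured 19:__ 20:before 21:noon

The marked gap is the direct object of "insured".
Its filler is the fronted wh-phrase "which painting", at word 2.
(The other dependency links word 5 to a gap after word 6.)

2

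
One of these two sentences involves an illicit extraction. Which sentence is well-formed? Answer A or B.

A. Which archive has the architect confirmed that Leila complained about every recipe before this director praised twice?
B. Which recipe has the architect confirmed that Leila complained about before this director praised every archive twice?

B

In A, the wh-phrase is extracted from inside an adjunct island (introduced by "before"), which blocks movement.
In B, the extraction path crosses only that-complement boundaries, which are transparent.
So B is grammatical.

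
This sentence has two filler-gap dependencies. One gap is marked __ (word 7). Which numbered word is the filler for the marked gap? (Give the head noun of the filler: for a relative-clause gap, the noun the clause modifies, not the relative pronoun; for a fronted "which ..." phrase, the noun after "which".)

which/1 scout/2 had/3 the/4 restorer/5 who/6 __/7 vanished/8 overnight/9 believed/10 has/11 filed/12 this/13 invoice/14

The marked gap is inside the relative clause, the subject of "vanished".
Its filler is the head noun "restorer" (via "who"), at word 5.
(The other dependency links word 2 to a gap after word 10.)

5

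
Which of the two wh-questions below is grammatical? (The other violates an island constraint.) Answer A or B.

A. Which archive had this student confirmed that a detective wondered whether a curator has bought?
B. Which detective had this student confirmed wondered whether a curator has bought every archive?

In A, the wh-phrase is extracted from inside a wh-island (introduced by "whether"), which blocks movement.
In B, the extraction path crosses only that-complement boundaries, which are transparent.
So B is grammatical.

B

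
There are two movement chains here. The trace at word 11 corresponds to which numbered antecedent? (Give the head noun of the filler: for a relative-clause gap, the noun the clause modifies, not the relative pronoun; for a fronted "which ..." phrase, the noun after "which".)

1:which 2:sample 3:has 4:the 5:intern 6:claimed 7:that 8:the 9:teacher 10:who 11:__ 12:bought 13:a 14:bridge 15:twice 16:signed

9

The marked gap is inside the relative clause, the subject of "bought".
Its filler is the head noun "teacher" (via "who"), at word 9.
(The other dependency links word 2 to a gap after word 16.)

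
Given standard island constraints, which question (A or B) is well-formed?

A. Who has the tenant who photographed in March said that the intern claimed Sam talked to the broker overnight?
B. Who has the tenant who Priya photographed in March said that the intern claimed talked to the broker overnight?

In A, the wh-phrase is extracted from inside a complex-NP island (relative clause) (introduced by "who"), which blocks movement.
In B, the extraction path crosses only that-complement boundaries, which are transparent.
So B is grammatical.

B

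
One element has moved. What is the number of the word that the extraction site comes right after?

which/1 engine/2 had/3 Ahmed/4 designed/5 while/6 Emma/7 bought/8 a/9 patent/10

The displaced element is "which engine" (word 2).
It functions as the direct object of "designed", so the gap sits immediately after word 5 ("designed").
Base order: Ahmed had designed which engine while Emma bought a patent.

5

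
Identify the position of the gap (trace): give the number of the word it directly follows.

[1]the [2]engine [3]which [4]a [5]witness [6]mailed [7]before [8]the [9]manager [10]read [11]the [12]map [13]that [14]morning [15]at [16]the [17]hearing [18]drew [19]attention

The displaced element is "the engine" (word 2).
It functions as the direct object of "mailed", so the gap sits immediately after word 6 ("mailed").
Base order: A witness mailed the engine before the manager read the map that morning at the hearing.

6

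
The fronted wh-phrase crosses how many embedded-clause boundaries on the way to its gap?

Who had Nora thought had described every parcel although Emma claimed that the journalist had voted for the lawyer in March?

1

"who" is extracted from the subject of "described".
Boundaries crossed, outermost first: [Ø] — 1 in total.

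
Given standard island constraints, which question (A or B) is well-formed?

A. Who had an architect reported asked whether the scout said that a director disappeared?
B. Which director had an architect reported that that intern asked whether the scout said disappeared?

A

In B, the wh-phrase is extracted from inside a wh-island (introduced by "whether"), which blocks movement.
In A, the extraction path crosses only that-complement boundaries, which are transparent.
So A is grammatical.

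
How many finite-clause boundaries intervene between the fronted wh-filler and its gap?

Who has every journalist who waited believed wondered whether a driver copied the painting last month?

"who" is extracted from the subject of "wondered".
Boundaries crossed, outermost first: [Ø] — 1 in total.

1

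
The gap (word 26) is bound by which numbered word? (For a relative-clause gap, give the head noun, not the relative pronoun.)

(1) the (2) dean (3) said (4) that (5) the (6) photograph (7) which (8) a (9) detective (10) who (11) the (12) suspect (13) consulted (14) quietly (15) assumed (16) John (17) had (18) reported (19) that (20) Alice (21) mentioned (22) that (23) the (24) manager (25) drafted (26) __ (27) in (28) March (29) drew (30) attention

6

The gap at 26 is the object of "drafted", inside a relative clause.
The relative pronoun is "which" (word 7); it is bound by the head noun immediately before it.
Its filler is the head noun "photograph", at word 6.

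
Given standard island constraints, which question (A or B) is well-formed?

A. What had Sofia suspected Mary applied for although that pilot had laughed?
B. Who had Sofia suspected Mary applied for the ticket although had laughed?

In B, the wh-phrase is extracted from inside an adjunct island (introduced by "although"), which blocks movement.
In A, the extraction path crosses only that-complement boundaries, which are transparent.
So A is grammatical.

A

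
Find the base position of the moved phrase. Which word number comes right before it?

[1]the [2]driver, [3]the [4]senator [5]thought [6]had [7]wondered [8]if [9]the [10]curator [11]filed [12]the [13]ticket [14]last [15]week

5

The displaced element is "the driver" (word 2).
It is linked across 1 clause boundary (Ø).
It functions as the subject of "wondered", so the gap sits immediately after word 5 ("thought").
Base order: The senator thought that the driver had wondered if the curator filed the ticket last week.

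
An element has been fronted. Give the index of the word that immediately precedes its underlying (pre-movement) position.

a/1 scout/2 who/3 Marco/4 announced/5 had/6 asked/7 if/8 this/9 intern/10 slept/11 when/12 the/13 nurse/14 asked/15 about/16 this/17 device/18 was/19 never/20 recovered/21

The displaced element is "a scout" (word 2).
It is linked across 1 clause boundary (Ø).
It functions as the subject of "asked", so the gap sits immediately after word 5 ("announced").
Base order: Marco announced that a scout had asked if this intern slept when the nurse asked about this device.

5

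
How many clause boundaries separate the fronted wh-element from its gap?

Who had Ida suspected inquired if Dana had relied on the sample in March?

"who" is extracted from the subject of "inquired".
Boundaries crossed, outermost first: [Ø] — 1 in total.

1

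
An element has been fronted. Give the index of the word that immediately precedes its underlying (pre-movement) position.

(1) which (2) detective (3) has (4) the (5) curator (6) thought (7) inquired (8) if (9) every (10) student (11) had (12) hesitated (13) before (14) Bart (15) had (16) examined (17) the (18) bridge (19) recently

The displaced element is "which detective" (word 2).
It is linked across 1 clause boundary (Ø).
It functions as the subject of "inquired", so the gap sits immediately after word 6 ("thought").
Base order: The curator has thought that which detective inquired if every student had hesitated before Bart had examined the bridge recently.

6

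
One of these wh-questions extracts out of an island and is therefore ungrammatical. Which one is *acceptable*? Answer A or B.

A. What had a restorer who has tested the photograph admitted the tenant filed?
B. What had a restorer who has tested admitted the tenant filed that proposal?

In B, the wh-phrase is extracted from inside a complex-NP island (relative clause) (introduced by "who"), which blocks movement.
In A, the extraction path crosses only that-complement boundaries, which are transparent.
So A is grammatical.

A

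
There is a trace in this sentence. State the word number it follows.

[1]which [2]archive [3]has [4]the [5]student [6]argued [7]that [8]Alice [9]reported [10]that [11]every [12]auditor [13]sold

The displaced element is "which archive" (word 2).
It is linked across 2 clause boundaries (that → that).
It functions as the direct object of "sold", so the gap sits immediately after word 13 ("sold").
Base order: The student has argued that Alice reported that every auditor sold which archive.

13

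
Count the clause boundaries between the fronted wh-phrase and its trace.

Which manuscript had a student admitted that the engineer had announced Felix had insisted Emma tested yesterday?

"which manuscript" is extracted from the object of "tested".
Boundaries crossed, outermost first: [that], [Ø], [Ø] — 3 in total.

3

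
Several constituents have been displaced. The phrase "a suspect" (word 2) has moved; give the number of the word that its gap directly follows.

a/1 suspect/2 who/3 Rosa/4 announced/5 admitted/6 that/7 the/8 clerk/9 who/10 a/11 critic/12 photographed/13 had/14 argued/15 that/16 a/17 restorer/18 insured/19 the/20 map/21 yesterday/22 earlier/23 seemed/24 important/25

5

The displaced element is "a suspect" (word 2).
It is linked across 1 clause boundary (Ø).
It functions as the subject of "admitted", so the gap sits immediately after word 5 ("announced").
Base order: Rosa announced that a suspect admitted that the clerk who a critic photographed had argued that a restorer insured the map yesterday earlier.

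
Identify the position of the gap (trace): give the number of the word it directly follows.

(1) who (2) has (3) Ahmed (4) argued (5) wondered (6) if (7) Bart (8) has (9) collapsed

The displaced element is "who" (word 1).
It is linked across 1 clause boundary (Ø).
It functions as the subject of "wondered", so the gap sits immediately after word 4 ("argued").
Base order: Ahmed has argued that who wondered if Bart has collapsed.

4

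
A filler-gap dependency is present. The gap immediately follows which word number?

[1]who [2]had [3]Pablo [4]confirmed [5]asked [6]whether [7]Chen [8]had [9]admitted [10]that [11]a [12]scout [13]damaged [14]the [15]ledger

4

The displaced element is "who" (word 1).
It is linked across 1 clause boundary (Ø).
It functions as the subject of "asked", so the gap sits immediately after word 4 ("confirmed").
Base order: Pablo had confirmed that who asked whether Chen had admitted that a scout damaged the ledger.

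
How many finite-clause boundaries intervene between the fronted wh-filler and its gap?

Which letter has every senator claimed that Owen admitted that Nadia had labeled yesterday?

2

"which letter" is extracted from the object of "labeled".
Boundaries crossed, outermost first: [that], [that] — 2 in total.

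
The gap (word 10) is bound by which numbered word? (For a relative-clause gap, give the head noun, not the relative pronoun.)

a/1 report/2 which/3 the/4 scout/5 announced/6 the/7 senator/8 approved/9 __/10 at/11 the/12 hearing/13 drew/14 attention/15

2

The gap at 10 is the object of "approved", inside a relative clause.
The relative pronoun is "which" (word 3); it is bound by the head noun immediately before it.
Its filler is the head noun "report", at word 2.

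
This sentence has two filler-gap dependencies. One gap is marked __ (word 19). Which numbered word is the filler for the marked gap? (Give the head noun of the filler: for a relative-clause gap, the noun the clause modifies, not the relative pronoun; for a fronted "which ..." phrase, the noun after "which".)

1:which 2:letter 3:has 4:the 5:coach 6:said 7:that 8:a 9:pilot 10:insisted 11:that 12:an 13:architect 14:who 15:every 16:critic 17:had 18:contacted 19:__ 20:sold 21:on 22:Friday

The marked gap is inside the relative clause, the direct object of "contacted".
Its filler is the head noun "architect" (via "who"), at word 13.
(The other dependency links word 2 to a gap after word 20.)

13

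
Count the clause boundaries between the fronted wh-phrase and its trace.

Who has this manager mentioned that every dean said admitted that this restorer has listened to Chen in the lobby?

"who" is extracted from the subject of "admitted".
Boundaries crossed, outermost first: [that], [Ø] — 2 in total.

2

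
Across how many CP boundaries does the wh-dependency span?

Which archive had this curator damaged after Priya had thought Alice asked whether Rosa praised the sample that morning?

0

"which archive" originates inside the matrix clause — no clause boundary is crossed.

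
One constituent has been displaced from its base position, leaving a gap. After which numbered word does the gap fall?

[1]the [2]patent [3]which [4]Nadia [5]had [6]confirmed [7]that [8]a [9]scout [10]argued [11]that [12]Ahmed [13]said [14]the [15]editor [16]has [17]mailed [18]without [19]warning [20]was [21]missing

17

The displaced element is "the patent" (word 2).
It is linked across 3 clause boundaries (that → that → Ø).
It functions as the direct object of "mailed", so the gap sits immediately after word 17 ("mailed").
Base order: Nadia had confirmed that a scout argued that Ahmed said the editor has mailed the patent without warning.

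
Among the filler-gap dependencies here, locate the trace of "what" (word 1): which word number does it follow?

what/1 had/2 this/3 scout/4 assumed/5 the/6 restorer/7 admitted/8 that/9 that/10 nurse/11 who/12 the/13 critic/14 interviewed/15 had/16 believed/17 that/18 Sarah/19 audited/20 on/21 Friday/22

20

The displaced element is "what" (word 1).
It is linked across 3 clause boundaries (Ø → that → that).
It functions as the direct object of "audited", so the gap sits immediately after word 20 ("audited").
Base order: This scout had assumed the restorer admitted that that nurse who the critic interviewed had believed that Sarah audited what on Friday.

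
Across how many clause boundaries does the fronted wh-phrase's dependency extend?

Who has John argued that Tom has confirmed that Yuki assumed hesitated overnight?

"who" is extracted from the subject of "hesitated".
Boundaries crossed, outermost first: [that], [that], [Ø] — 3 in total.

3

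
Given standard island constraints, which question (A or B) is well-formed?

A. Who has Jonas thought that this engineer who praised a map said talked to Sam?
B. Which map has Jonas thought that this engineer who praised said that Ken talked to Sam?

A

In B, the wh-phrase is extracted from inside a complex-NP island (relative clause) (introduced by "who"), which blocks movement.
In A, the extraction path crosses only that-complement boundaries, which are transparent.
So A is grammatical.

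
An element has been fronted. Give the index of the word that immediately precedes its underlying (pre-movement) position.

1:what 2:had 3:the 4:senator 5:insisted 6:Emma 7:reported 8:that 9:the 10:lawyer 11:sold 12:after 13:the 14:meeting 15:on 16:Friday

The displaced element is "what" (word 1).
It is linked across 2 clause boundaries (Ø → that).
It functions as the direct object of "sold", so the gap sits immediately after word 11 ("sold").
Base order: The senator had insisted Emma reported that the lawyer sold what after the meeting on Friday.

11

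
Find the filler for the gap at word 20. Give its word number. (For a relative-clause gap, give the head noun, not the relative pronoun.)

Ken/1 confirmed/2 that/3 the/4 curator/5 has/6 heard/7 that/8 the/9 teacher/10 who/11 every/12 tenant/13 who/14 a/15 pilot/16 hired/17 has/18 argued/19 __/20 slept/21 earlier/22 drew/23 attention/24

The gap at 20 is the subject of "slept", inside a relative clause.
The relative pronoun is "who" (word 11); it is bound by the head noun immediately before it.
Its filler is the head noun "teacher", at word 10.

10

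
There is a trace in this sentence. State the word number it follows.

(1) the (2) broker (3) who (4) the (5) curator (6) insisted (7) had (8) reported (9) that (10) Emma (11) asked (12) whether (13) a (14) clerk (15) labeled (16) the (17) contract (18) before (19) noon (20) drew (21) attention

The displaced element is "the broker" (word 2).
It is linked across 1 clause boundary (Ø).
It functions as the subject of "reported", so the gap sits immediately after word 6 ("insisted").
Base order: The curator insisted that the broker had reported that Emma asked whether a clerk labeled the contract before noon.

6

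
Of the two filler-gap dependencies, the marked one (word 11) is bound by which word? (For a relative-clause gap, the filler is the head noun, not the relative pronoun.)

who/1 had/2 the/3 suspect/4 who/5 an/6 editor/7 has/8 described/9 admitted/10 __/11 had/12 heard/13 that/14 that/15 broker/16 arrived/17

1

The marked gap is the subject of "heard".
Its filler is the fronted wh-phrase "who", at word 1.
(The other dependency links word 4 to a gap after word 9.)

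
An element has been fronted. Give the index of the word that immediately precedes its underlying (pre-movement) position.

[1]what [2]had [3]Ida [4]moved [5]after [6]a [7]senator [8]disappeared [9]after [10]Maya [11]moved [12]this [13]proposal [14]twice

4

The displaced element is "what" (word 1).
It functions as the direct object of "moved", so the gap sits immediately after word 4 ("moved").
Base order: Ida had moved what after a senator disappeared after Maya moved this proposal twice.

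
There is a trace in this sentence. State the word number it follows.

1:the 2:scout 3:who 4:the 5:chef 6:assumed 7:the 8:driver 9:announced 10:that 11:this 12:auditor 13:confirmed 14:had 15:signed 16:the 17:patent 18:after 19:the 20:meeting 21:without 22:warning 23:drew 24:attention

The displaced element is "the scout" (word 2).
It is linked across 3 clause boundaries (Ø → that → Ø).
It functions as the subject of "signed", so the gap sits immediately after word 13 ("confirmed").
Base order: The chef assumed the driver announced that this auditor confirmed the scout had signed the patent after the meeting without warning.

13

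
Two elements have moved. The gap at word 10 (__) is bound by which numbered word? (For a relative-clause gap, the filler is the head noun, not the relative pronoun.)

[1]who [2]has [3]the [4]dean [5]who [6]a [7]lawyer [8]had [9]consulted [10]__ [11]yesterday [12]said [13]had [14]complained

4

The marked gap is inside the relative clause, the direct object of "consulted".
Its filler is the head noun "dean" (via "who"), at word 4.
(The other dependency links word 1 to a gap after word 12.)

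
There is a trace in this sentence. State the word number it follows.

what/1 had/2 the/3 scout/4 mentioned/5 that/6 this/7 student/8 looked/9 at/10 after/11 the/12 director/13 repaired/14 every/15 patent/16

10

The displaced element is "what" (word 1).
It is linked across 1 clause boundary (that).
It functions as the object of the preposition "at" of "looked", so the gap sits immediately after word 10 ("at").
Base order: The scout had mentioned that this student looked at what after the director repaired every patent.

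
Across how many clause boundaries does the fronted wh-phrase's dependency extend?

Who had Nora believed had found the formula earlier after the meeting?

1

"who" is extracted from the subject of "found".
Boundaries crossed, outermost first: [Ø] — 1 in total.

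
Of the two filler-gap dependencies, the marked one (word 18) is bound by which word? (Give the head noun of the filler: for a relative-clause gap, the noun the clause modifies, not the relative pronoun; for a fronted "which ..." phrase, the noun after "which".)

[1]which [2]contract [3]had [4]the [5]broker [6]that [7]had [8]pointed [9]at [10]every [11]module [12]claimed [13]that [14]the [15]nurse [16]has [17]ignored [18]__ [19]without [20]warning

The marked gap is the direct object of "ignored".
Its filler is the fronted wh-phrase "which contract", at word 2.
(The other dependency links word 5 to a gap after word 6.)

2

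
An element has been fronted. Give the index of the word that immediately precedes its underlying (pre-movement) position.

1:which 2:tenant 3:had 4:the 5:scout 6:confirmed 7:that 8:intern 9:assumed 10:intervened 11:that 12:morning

The displaced element is "which tenant" (word 2).
It is linked across 2 clause boundaries (Ø → Ø).
It functions as the subject of "intervened", so the gap sits immediately after word 9 ("assumed").
Base order: The scout had confirmed that intern assumed that which tenant intervened that morning.

9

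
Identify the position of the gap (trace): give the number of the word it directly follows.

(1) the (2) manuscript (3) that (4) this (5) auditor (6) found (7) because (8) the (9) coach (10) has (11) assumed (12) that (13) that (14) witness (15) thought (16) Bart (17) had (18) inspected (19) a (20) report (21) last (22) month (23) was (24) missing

6

The displaced element is "the manuscript" (word 2).
It functions as the direct object of "found", so the gap sits immediately after word 6 ("found").
Base order: This auditor found the manuscript because the coach has assumed that that witness thought Bart had inspected a report last month.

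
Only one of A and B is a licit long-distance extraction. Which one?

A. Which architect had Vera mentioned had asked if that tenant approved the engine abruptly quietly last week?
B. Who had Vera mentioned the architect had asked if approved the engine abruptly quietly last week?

In B, the wh-phrase is extracted from inside a wh-island (introduced by "if"), which blocks movement.
In A, the extraction path crosses only that-complement boundaries, which are transparent.
So A is grammatical.

A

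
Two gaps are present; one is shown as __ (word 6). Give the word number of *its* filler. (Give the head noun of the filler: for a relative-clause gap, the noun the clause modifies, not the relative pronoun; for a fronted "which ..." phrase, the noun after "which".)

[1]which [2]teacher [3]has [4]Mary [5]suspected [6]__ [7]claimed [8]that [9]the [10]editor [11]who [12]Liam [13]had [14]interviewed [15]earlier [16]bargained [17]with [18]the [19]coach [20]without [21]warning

2

The marked gap is the subject of "claimed".
Its filler is the fronted wh-phrase "which teacher", at word 2.
(The other dependency links word 10 to a gap after word 14.)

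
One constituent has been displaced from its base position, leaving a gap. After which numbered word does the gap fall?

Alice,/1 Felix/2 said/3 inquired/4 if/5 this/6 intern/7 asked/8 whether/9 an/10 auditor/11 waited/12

3

The displaced element is "Alice" (word 1).
It is linked across 1 clause boundary (Ø).
It functions as the subject of "inquired", so the gap sits immediately after word 3 ("said").
Base order: Felix said that Alice inquired if this intern asked whether an auditor waited.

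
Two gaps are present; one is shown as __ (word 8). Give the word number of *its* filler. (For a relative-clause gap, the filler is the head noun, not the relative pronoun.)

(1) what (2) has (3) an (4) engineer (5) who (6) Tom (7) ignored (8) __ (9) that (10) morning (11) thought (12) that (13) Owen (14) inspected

The marked gap is inside the relative clause, the direct object of "ignored".
Its filler is the head noun "engineer" (via "who"), at word 4.
(The other dependency links word 1 to a gap after word 14.)

4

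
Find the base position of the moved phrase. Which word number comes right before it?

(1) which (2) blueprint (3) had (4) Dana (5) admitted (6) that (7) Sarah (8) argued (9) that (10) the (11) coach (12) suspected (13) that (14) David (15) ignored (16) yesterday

15

The displaced element is "which blueprint" (word 2).
It is linked across 3 clause boundaries (that → that → that).
It functions as the direct object of "ignored", so the gap sits immediately after word 15 ("ignored").
Base order: Dana had admitted that Sarah argued that the coach suspected that David ignored which blueprint yesterday.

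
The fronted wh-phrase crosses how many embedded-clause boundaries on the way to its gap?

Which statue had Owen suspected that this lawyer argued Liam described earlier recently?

2

"which statue" is extracted from the object of "described".
Boundaries crossed, outermost first: [that], [Ø] — 2 in total.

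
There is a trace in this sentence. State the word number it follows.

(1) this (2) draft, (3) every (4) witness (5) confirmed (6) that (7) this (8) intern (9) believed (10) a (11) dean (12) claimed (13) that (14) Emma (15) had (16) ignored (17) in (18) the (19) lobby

The displaced element is "this draft" (word 2).
It is linked across 3 clause boundaries (that → Ø → that).
It functions as the direct object of "ignored", so the gap sits immediately after word 16 ("ignored").
Base order: Every witness confirmed that this intern believed a dean claimed that Emma had ignored this draft in the lobby.

16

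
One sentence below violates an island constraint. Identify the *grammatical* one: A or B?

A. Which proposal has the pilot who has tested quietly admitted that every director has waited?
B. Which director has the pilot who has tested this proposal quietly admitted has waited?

In A, the wh-phrase is extracted from inside a complex-NP island (relative clause) (introduced by "who"), which blocks movement.
In B, the extraction path crosses only that-complement boundaries, which are transparent.
So B is grammatical.

B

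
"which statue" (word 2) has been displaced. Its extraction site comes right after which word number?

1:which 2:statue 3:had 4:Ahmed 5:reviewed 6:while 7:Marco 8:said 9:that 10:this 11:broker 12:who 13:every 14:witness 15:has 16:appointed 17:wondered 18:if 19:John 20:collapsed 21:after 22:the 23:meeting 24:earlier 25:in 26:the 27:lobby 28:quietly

The displaced element is "which statue" (word 2).
It functions as the direct object of "reviewed", so the gap sits immediately after word 5 ("reviewed").
Base order: Ahmed had reviewed which statue while Marco said that this broker who every witness has appointed wondered if John collapsed after the meeting earlier in the lobby quietly.

5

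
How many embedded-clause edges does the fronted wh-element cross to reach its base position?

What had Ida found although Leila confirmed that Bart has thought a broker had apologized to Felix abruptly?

"what" originates inside the matrix clause — no clause boundary is crossed.

0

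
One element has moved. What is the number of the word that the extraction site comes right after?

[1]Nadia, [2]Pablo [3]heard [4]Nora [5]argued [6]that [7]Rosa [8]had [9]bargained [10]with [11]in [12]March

The displaced element is "Nadia" (word 1).
It is linked across 2 clause boundaries (Ø → that).
It functions as the object of the preposition "with" of "bargained", so the gap sits immediately after word 10 ("with").
Base order: Pablo heard Nora argued that Rosa had bargained with Nadia in March.

10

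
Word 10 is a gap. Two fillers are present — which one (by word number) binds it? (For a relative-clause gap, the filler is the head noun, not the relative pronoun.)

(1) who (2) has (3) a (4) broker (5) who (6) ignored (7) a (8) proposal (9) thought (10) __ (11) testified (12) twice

The marked gap is the subject of "testified".
Its filler is the fronted wh-phrase "who", at word 1.
(The other dependency links word 4 to a gap after word 5.)

1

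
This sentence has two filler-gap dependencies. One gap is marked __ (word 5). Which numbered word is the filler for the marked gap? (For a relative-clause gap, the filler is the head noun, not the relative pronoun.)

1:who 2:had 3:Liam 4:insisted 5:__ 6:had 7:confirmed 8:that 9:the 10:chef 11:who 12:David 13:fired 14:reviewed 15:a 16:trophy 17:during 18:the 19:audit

The marked gap is the subject of "confirmed".
Its filler is the fronted wh-phrase "who", at word 1.
(The other dependency links word 10 to a gap after word 13.)

1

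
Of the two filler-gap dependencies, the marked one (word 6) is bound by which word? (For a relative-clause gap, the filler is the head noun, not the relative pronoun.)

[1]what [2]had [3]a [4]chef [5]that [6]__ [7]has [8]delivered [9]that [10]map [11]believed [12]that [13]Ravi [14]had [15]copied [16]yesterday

The marked gap is inside the relative clause, the subject of "delivered".
Its filler is the head noun "chef" (via "that"), at word 4.
(The other dependency links word 1 to a gap after word 15.)

4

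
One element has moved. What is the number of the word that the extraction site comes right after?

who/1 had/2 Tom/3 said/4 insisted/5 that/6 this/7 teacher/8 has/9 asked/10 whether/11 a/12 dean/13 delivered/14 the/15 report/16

The displaced element is "who" (word 1).
It is linked across 1 clause boundary (Ø).
It functions as the subject of "insisted", so the gap sits immediately after word 4 ("said").
Base order: Tom had said who insisted that this teacher has asked whether a dean delivered the report.

4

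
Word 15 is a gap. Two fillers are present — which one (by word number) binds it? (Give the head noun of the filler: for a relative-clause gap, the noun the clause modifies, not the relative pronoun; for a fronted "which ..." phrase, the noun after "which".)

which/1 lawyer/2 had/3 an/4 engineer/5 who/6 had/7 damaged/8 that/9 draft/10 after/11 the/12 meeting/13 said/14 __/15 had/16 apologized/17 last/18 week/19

2

The marked gap is the subject of "apologized".
Its filler is the fronted wh-phrase "which lawyer", at word 2.
(The other dependency links word 5 to a gap after word 6.)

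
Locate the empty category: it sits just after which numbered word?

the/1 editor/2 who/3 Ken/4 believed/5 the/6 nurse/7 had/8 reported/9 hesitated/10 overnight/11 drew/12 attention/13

9

The displaced element is "the editor" (word 2).
It is linked across 2 clause boundaries (Ø → Ø).
It functions as the subject of "hesitated", so the gap sits immediately after word 9 ("reported").
Base order: Ken believed the nurse had reported that the editor hesitated overnight.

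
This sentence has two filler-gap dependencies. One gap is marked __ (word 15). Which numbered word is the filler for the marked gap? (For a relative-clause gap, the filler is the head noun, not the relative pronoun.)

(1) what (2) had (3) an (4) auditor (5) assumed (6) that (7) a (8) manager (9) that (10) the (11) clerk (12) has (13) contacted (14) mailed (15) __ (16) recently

The marked gap is the direct object of "mailed".
Its filler is the fronted wh-phrase "what", at word 1.
(The other dependency links word 8 to a gap after word 13.)

1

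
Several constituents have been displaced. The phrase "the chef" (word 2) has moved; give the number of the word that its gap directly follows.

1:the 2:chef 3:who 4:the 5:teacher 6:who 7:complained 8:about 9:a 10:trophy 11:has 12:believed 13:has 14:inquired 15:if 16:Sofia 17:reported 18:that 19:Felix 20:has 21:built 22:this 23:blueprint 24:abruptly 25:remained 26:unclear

The displaced element is "the chef" (word 2).
It is linked across 1 clause boundary (Ø).
It functions as the subject of "inquired", so the gap sits immediately after word 12 ("believed").
Base order: The teacher who complained about a trophy has believed the chef has inquired if Sofia reported that Felix has built this blueprint abruptly.

12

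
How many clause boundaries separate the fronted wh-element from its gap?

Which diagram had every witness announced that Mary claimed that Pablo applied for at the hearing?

"which diagram" is extracted from the PP object of "applied".
Boundaries crossed, outermost first: [that], [that] — 2 in total.

2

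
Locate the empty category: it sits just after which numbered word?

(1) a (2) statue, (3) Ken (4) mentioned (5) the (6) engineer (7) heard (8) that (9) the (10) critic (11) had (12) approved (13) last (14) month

The displaced element is "a statue" (word 2).
It is linked across 2 clause boundaries (Ø → that).
It functions as the direct object of "approved", so the gap sits immediately after word 12 ("approved").
Base order: Ken mentioned the engineer heard that the critic had approved a statue last month.

12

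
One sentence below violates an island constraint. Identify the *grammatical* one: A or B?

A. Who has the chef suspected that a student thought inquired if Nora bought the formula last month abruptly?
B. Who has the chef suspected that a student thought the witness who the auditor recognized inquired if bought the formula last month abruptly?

A

In B, the wh-phrase is extracted from inside a wh-island (introduced by "if"), which blocks movement.
In A, the extraction path crosses only that-complement boundaries, which are transparent.
So A is grammatical.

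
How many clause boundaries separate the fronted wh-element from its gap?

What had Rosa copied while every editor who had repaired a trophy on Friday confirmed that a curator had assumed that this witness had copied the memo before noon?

0

"what" originates inside the matrix clause — no clause boundary is crossed.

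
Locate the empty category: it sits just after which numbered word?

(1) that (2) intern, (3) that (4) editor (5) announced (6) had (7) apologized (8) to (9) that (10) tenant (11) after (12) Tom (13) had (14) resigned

The displaced element is "that intern" (word 2).
It is linked across 1 clause boundary (Ø).
It functions as the subject of "apologized", so the gap sits immediately after word 5 ("announced").
Base order: That editor announced that intern had apologized to that tenant after Tom had resigned.

5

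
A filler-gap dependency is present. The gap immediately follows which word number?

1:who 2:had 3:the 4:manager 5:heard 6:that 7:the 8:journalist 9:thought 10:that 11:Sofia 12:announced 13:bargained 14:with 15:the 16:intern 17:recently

The displaced element is "who" (word 1).
It is linked across 3 clause boundaries (that → that → Ø).
It functions as the subject of "bargained", so the gap sits immediately after word 12 ("announced").
Base order: The manager had heard that the journalist thought that Sofia announced that who bargained with the intern recently.

12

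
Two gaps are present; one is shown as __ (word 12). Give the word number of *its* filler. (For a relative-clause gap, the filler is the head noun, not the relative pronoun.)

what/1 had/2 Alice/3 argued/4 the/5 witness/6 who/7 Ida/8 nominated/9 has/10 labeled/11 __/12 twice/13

The marked gap is the direct object of "labeled".
Its filler is the fronted wh-phrase "what", at word 1.
(The other dependency links word 6 to a gap after word 9.)

1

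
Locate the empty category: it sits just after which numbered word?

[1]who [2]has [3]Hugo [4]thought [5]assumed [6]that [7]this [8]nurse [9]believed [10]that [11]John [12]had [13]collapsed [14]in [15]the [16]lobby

The displaced element is "who" (word 1).
It is linked across 1 clause boundary (Ø).
It functions as the subject of "assumed", so the gap sits immediately after word 4 ("thought").
Base order: Hugo has thought that who assumed that this nurse believed that John had collapsed in the lobby.

4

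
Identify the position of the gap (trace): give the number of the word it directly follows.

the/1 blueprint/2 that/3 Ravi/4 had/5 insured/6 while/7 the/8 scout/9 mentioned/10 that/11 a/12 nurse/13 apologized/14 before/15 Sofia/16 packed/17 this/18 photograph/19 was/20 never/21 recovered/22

The displaced element is "the blueprint" (word 2).
It functions as the direct object of "insured", so the gap sits immediately after word 6 ("insured").
Base order: Ravi had insured the blueprint while the scout mentioned that a nurse apologized before Sofia packed this photograph.

6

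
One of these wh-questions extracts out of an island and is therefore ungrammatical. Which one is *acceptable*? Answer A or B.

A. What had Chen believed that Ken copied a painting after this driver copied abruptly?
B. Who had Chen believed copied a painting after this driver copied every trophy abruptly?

B

In A, the wh-phrase is extracted from inside an adjunct island (introduced by "after"), which blocks movement.
In B, the extraction path crosses only that-complement boundaries, which are transparent.
So B is grammatical.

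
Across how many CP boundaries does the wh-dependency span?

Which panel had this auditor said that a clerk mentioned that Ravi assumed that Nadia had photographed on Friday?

"which panel" is extracted from the object of "photographed".
Boundaries crossed, outermost first: [that], [that], [that] — 3 in total.

3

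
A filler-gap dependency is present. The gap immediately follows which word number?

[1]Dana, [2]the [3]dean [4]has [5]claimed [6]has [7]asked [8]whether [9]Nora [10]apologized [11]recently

5

The displaced element is "Dana" (word 1).
It is linked across 1 clause boundary (Ø).
It functions as the subject of "asked", so the gap sits immediately after word 5 ("claimed").
Base order: The dean has claimed that Dana has asked whether Nora apologized recently.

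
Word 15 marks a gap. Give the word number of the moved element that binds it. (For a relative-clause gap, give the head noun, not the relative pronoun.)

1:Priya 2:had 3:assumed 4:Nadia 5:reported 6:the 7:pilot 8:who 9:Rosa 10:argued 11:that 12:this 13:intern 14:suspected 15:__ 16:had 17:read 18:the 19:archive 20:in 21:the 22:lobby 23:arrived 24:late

7

The gap at 15 is the subject of "read", inside a relative clause.
The relative pronoun is "who" (word 8); it is bound by the head noun immediately before it.
Its filler is the head noun "pilot", at word 7.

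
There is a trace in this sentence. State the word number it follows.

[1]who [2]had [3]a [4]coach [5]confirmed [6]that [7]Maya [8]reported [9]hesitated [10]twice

8

The displaced element is "who" (word 1).
It is linked across 2 clause boundaries (that → Ø).
It functions as the subject of "hesitated", so the gap sits immediately after word 8 ("reported").
Base order: A coach had confirmed that Maya reported that who hesitated twice.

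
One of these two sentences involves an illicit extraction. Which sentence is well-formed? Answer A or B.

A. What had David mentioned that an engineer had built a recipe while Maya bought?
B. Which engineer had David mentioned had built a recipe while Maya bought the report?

B

In A, the wh-phrase is extracted from inside an adjunct island (introduced by "while"), which blocks movement.
In B, the extraction path crosses only that-complement boundaries, which are transparent.
So B is grammatical.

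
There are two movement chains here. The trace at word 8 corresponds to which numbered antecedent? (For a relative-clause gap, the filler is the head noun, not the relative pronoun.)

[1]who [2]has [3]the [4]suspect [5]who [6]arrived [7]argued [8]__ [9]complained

1

The marked gap is the subject of "complained".
Its filler is the fronted wh-phrase "who", at word 1.
(The other dependency links word 4 to a gap after word 5.)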